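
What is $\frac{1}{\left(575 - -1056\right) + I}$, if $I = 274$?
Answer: $\frac{1}{1905} \approx 0.00052493$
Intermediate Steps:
$\frac{1}{\left(575 - -1056\right) + I} = \frac{1}{\left(575 - -1056\right) + 274} = \frac{1}{\left(575 + 1056\right) + 274} = \frac{1}{1631 + 274} = \frac{1}{1905}$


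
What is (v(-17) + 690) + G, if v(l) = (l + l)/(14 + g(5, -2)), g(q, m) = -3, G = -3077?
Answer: -26291/11 ≈ -2390.1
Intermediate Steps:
v(l) = 2*l/11 (v(l) = (l + l)/(14 - 3) = (2*l)/11 = (2*l)*(1/11) = 2*l/11)
(v(-17) + 690) + G = ((2/11)*(-17) + 690) - 3077 = (-34/11 + 690) - 3077 = 7556/11 - 3077 = -26291/11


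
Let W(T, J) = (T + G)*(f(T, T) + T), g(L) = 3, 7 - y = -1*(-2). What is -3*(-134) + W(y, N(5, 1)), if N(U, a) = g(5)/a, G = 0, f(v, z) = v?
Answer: 452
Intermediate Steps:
y = 5 (y = 7 - (-1)*(-2) = 7 - 1*2 = 7 - 2 = 5)
N(U, a) = 3/a
W(T, J) = 2*T² (W(T, J) = (T + 0)*(T + T) = T*(2*T) = 2*T²)
-3*(-134) + W(y, N(5, 1)) = -3*(-134) + 2*5² = 402 + 2*25 = 402 + 50 = 452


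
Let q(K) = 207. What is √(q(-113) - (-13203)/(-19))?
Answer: 3*I*√19570/19 ≈ 22.088*I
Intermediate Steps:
√(q(-113) - (-13203)/(-19)) = √(207 - (-13203)/(-19)) = √(207 - (-13203)*(-1)/19) = √(207 - 489*27/19) = √(207 - 13203/19) = √(-9270/19) = 3*I*√19570/19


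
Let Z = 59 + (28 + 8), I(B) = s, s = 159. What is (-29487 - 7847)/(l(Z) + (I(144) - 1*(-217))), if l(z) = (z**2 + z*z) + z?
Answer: -37334/18521 ≈ -2.0158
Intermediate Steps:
I(B) = 159
Z = 95 (Z = 59 + 36 = 95)
l(z) = z + 2*z**2 (l(z) = (z**2 + z**2) + z = 2*z**2 + z = z + 2*z**2)
(-29487 - 7847)/(l(Z) + (I(144) - 1*(-217))) = (-29487 - 7847)/(95*(1 + 2*95) + (159 - 1*(-217))) = -37334/(95*(1 + 190) + (159 + 217)) = -37334/(95*191 + 376) = -37334/(18145 + 376) = -37334/18521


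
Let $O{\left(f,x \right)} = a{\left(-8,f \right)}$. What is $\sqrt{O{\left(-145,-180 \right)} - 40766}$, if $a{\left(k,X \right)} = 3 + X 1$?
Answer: $2 i \sqrt{10227} \approx 202.26 i$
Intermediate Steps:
$a{\left(k,X \right)} = 3 + X$
$O{\left(f,x \right)} = 3 + f$
$\sqrt{O{\left(-145,-180 \right)} - 40766} = \sqrt{\left(3 - 145\right) - 40766} = \sqrt{-142 - 40766} = \sqrt{-40908} = 2 i \sqrt{10227}$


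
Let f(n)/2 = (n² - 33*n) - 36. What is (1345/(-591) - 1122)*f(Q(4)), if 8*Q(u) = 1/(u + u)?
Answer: 99379344449/1210368 ≈ 82107.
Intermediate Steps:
Q(u) = 1/(16*u) (Q(u) = 1/(8*(u + u)) = 1/(8*((2*u))) = (1/(2*u))/8 = 1/(16*u))
f(n) = -72 - 66*n + 2*n² (f(n) = 2*((n² - 33*n) - 36) = 2*(-36 + n² - 33*n) = -72 - 66*n + 2*n²)
(1345/(-591) - 1122)*f(Q(4)) = (1345/(-591) - 1122)*(-72 - 33/(8*4) + 2*((1/16)/4)²) = (1345*(-1/591) - 1122)*(-72 - 33/(8*4) + 2*((1/16)*(¼))²) = (-1345/591 - 1122)*(-72 - 66*1/64 + 2*(1/64)²) = -664447*(-72 - 33/32 + 2*(1/4096))/591 = -664447*(-72 - 33/32 + 1/2048)/591 = -664447/591*(-149567/2048) = 99379344449/1210368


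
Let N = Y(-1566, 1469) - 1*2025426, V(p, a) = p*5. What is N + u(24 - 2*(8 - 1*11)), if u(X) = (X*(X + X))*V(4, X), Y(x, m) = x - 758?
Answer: -1991750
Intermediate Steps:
Y(x, m) = -758 + x
V(p, a) = 5*p
N = -2027750 (N = (-758 - 1566) - 1*2025426 = -2324 - 2025426 = -2027750)
u(X) = 40*X² (u(X) = (X*(X + X))*(5*4) = (X*(2*X))*20 = (2*X²)*20 = 40*X²)
N + u(24 - 2*(8 - 1*11)) = -2027750 + 40*(24 - 2*(8 - 1*11))² = -2027750 + 40*(24 - 2*(8 - 11))² = -2027750 + 40*(24 - 2*(-3))² = -2027750 + 40*(24 + 6)² = -2027750 + 40*30² = -2027750 + 40*900 = -2027750 + 36000 = -1991750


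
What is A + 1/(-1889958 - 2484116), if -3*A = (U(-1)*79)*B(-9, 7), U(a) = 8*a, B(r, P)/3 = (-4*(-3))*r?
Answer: -298556794945/4374074 ≈ -68256.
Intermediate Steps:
B(r, P) = 36*r (B(r, P) = 3*((-4*(-3))*r) = 3*(12*r) = 36*r)
A = -68256 (A = -(8*(-1))*79*36*(-9)/3 = -(-8*79)*(-324)/3 = -(-632)*(-324)/3 = -⅓*204768 = -68256)
A + 1/(-1889958 - 2484116) = -68256 + 1/(-1889958 - 2484116) = -68256 + 1/(-4374074) = -68256 - 1/4374074 = -298556794945/4374074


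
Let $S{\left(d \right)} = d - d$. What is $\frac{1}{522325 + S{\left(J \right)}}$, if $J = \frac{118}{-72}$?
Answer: $\frac{1}{522325} \approx 1.9145 \cdot 10^{-6}$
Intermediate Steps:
$J = - \frac{59}{36}$ ($J = 118 \left(- \frac{1}{72}\right) = - \frac{59}{36} \approx -1.6389$)
$S{\left(d \right)} = 0$
$\frac{1}{522325 + S{\left(J \right)}} = \frac{1}{522325 + 0} = \frac{1}{522325}$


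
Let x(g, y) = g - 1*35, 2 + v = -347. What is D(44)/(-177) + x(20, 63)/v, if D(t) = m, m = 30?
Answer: -2605/20591 ≈ -0.12651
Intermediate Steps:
v = -349 (v = -2 - 347 = -349)
x(g, y) = -35 + g (x(g, y) = g - 35 = -35 + g)
D(t) = 30
D(44)/(-177) + x(20, 63)/v = 30/(-177) + (-35 + 20)/(-349) = 30*(-1/177) - 15*(-1/349) = -10/59 + 15/349 = -2605/20591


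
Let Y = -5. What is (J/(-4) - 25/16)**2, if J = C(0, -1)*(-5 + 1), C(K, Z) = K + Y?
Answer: 11025/256 ≈ 43.066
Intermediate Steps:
C(K, Z) = -5 + K (C(K, Z) = K - 5 = -5 + K)
J = 20 (J = (-5 + 0)*(-5 + 1) = -5*(-4) = 20)
(J/(-4) - 25/16)**2 = (20/(-4) - 25/16)**2 = (20*(-1/4) - 25*1/16)**2 = (-5 - 25/16)**2 = (-105/16)**2 = 11025/256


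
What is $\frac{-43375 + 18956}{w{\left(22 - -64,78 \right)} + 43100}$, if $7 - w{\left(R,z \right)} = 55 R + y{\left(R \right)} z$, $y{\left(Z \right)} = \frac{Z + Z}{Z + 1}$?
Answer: $- \frac{708151}{1108461} \approx -0.63886$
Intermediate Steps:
$y{\left(Z \right)} = \frac{2 Z}{1 + Z}$
$w{\left(R,z \right)} = 7 - 55 R - \frac{2 R z}{1 + R}$ ($w{\left(R,z \right)} = 7 - \left(55 R + \frac{2 R}{1 + R} z\right) = 7 - \left(55 R + \frac{2 R z}{1 + R}\right) = 7 - 55 R - \frac{2 R z}{1 + R}$)
$\frac{-43375 + 18956}{w{\left(22 - -64,78 \right)} + 43100} = \frac{-43375 + 18956}{\frac{\left(1 + \left(22 - -64\right)\right) \left(7 - 55 \left(22 - -64\right)\right) - 2 \left(22 - -64\right) 78}{1 + \left(22 - -64\right)} + 43100} = - \frac{24419}{\frac{\left(1 + \left(22 + 64\right)\right) \left(7 - 55 \left(22 + 64\right)\right) - 2 \left(22 + 64\right) 78}{1 + \left(22 + 64\right)} + 43100} = - \frac{24419}{\frac{\left(1 + 86\right) \left(7 - 4730\right) - 172 \cdot 78}{1 + 86} + 43100} = - \frac{24419}{\frac{87 \left(7 - 4730\right) - 13416}{87} + 43100} = - \frac{24419}{\frac{87 \left(-4723\right) - 13416}{87} + 43100} = - \frac{24419}{\frac{-410901 - 13416}{87} + 43100} = - \frac{24419}{\frac{1}{87} \left(-424317\right) + 43100} = - \frac{24419}{- \frac{141439}{29} + 43100} = - \frac{24419}{\frac{1108461}{29}} = \left(-24419\right) \frac{29}{1108461} = - \frac{708151}{1108461}$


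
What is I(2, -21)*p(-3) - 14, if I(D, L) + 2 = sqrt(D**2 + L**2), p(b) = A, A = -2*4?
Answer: 2 - 8*sqrt(445) ≈ -166.76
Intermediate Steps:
A = -8
p(b) = -8
I(D, L) = -2 + sqrt(D**2 + L**2)
I(2, -21)*p(-3) - 14 = (-2 + sqrt(2**2 + (-21)**2))*(-8) - 14 = (-2 + sqrt(4 + 441))*(-8) - 14 = (-2 + sqrt(445))*(-8) - 14 = (16 - 8*sqrt(445)) - 14 = 2 - 8*sqrt(445)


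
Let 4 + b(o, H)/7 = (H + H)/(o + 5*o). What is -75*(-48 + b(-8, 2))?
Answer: 22975/4 ≈ 5743.8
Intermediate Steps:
b(o, H) = -28 + 7*H/(3*o) (b(o, H) = -28 + 7*((H + H)/(o + 5*o)) = -28 + 7*((2*H)/((6*o))) = -28 + 7*((2*H)*(1/(6*o))) = -28 + 7*(H/(3*o)) = -28 + 7*H/(3*o))
-75*(-48 + b(-8, 2)) = -75*(-48 + (-28 + (7/3)*2/(-8))) = -75*(-48 + (-28 + (7/3)*2*(-⅛))) = -75*(-48 + (-28 - 7/12)) = -75*(-48 - 343/12) = -75*(-919/12) = 22975/4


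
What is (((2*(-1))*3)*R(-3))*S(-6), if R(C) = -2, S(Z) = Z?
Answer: -72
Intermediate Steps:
(((2*(-1))*3)*R(-3))*S(-6) = (((2*(-1))*3)*(-2))*(-6) = (-2*3*(-2))*(-6) = -6*(-2)*(-6) = 12*(-6) = -72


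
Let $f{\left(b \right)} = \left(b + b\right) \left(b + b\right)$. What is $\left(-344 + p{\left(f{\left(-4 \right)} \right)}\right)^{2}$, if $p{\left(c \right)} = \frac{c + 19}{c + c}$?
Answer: $\frac{1931514601}{16384} \approx 1.1789 \cdot 10^{5}$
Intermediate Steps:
$f{\left(b \right)} = 4 b^{2}$ ($f{\left(b \right)} = 2 b 2 b = 4 b^{2}$)
$p{\left(c \right)} = \frac{19 + c}{2 c}$
$\left(-344 + p{\left(f{\left(-4 \right)} \right)}\right)^{2} = \left(-344 + \frac{19 + 4 \left(-4\right)^{2}}{2 \cdot 4 \left(-4\right)^{2}}\right)^{2} = \left(-344 + \frac{19 + 4 \cdot 16}{2 \cdot 4 \cdot 16}\right)^{2} = \left(-344 + \frac{19 + 64}{2 \cdot 64}\right)^{2} = \left(-344 + \frac{1}{2} \cdot \frac{1}{64} \cdot 83\right)^{2} = \left(-344 + \frac{83}{128}\right)^{2} = \left(- \frac{43949}{128}\right)^{2} = \frac{1931514601}{16384}$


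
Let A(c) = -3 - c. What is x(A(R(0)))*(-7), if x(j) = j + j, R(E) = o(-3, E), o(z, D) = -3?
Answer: 0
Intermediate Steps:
R(E) = -3
x(j) = 2*j
x(A(R(0)))*(-7) = (2*(-3 - 1*(-3)))*(-7) = (2*(-3 + 3))*(-7) = (2*0)*(-7) = 0*(-7) = 0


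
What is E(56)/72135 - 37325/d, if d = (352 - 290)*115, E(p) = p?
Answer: -76915417/14694930 ≈ -5.2341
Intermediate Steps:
d = 7130 (d = 62*115 = 7130)
E(56)/72135 - 37325/d = 56/72135 - 37325/7130 = 56*(1/72135) - 37325*1/7130 = 8/10305 - 7465/1426 = -76915417/14694930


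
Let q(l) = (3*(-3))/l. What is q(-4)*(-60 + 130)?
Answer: 315/2 ≈ 157.50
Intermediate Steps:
q(l) = -9/l
q(-4)*(-60 + 130) = (-9/(-4))*(-60 + 130) = -9*(-¼)*70 = (9/4)*70 = 315/2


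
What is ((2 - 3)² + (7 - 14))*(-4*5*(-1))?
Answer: -120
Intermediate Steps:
((2 - 3)² + (7 - 14))*(-4*5*(-1)) = ((-1)² - 7)*(-20*(-1)) = (1 - 7)*20 = -6*20 = -120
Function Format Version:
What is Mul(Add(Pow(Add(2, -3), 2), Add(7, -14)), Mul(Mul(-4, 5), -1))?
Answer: -120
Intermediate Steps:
Mul(Add(Pow(Add(2, -3), 2), Add(7, -14)), Mul(Mul(-4, 5), -1)) = Mul(Add(Pow(-1, 2), -7), Mul(-20, -1)) = Mul(Add(1, -7), 20) = Mul(-6, 20) = -120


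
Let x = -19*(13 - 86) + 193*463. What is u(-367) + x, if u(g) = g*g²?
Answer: -49340117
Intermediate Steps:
u(g) = g³
x = 90746 (x = -19*(-73) + 89359 = 1387 + 89359 = 90746)
u(-367) + x = (-367)³ + 90746 = -49430863 + 90746 = -49340117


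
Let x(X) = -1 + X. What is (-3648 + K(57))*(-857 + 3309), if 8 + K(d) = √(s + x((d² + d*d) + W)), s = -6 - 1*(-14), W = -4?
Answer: -8964512 + 2452*√6501 ≈ -8.7668e+6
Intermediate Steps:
s = 8 (s = -6 + 14 = 8)
K(d) = -8 + √(3 + 2*d²) (K(d) = -8 + √(8 + (-1 + ((d² + d*d) - 4))) = -8 + √(8 + (-1 + ((d² + d²) - 4))) = -8 + √(8 + (-1 + (2*d² - 4))) = -8 + √(8 + (-1 + (-4 + 2*d²))) = -8 + √(8 + (-5 + 2*d²)) = -8 + √(3 + 2*d²))
(-3648 + K(57))*(-857 + 3309) = (-3648 + (-8 + √(3 + 2*57²)))*(-857 + 3309) = (-3648 + (-8 + √(3 + 2*3249)))*2452 = (-3648 + (-8 + √(3 + 6498)))*2452 = (-3648 + (-8 + √6501))*2452 = (-3656 + √6501)*2452 = -8964512 + 2452*√6501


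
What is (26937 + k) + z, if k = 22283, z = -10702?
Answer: 38518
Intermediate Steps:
(26937 + k) + z = (26937 + 22283) - 10702 = 49220 - 10702 = 38518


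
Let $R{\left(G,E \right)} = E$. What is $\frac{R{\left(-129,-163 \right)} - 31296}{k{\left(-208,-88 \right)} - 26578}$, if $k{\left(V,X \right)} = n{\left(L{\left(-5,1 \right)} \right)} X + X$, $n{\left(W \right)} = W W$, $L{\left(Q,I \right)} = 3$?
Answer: $\frac{31459}{27458} \approx 1.1457$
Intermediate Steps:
$n{\left(W \right)} = W^{2}$
$k{\left(V,X \right)} = 10 X$ ($k{\left(V,X \right)} = 3^{2} X + X = 9 X + X = 10 X$)
$\frac{R{\left(-129,-163 \right)} - 31296}{k{\left(-208,-88 \right)} - 26578} = \frac{-163 - 31296}{10 \left(-88\right) - 26578} = - \frac{31459}{-880 - 26578} = - \frac{31459}{-27458} = \left(-31459\right) \left(- \frac{1}{27458}\right) = \frac{31459}{27458}$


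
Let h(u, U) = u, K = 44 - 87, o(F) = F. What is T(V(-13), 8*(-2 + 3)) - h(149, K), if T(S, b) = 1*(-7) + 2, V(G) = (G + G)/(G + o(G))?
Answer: -154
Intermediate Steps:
K = -43
V(G) = 1 (V(G) = (G + G)/(G + G) = (2*G)/((2*G)) = (2*G)*(1/(2*G)) = 1)
T(S, b) = -5 (T(S, b) = -7 + 2 = -5)
T(V(-13), 8*(-2 + 3)) - h(149, K) = -5 - 1*149 = -5 - 149 = -154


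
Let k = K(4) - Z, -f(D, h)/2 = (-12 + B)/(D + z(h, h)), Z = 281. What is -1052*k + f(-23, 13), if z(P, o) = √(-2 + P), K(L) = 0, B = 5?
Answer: 10937621/37 - √11/37 ≈ 2.9561e+5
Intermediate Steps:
f(D, h) = 14/(D + √(-2 + h)) (f(D, h) = -2*(-12 + 5)/(D + √(-2 + h)) = -(-14)/(D + √(-2 + h)) = 14/(D + √(-2 + h)))
k = -281 (k = 0 - 1*281 = 0 - 281 = -281)
-1052*k + f(-23, 13) = -1052*(-281) + 14/(-23 + √(-2 + 13)) = 295612 + 14/(-23 + √11)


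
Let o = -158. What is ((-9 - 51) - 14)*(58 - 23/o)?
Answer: -339919/79 ≈ -4302.8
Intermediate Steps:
((-9 - 51) - 14)*(58 - 23/o) = ((-9 - 51) - 14)*(58 - 23/(-158)) = (-60 - 14)*(58 - 23*(-1/158)) = -74*(58 + 23/158) = -74*9187/158 = -339919/79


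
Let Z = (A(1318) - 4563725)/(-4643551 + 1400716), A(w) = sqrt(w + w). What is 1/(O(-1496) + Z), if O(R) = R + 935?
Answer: -2942332360261425/1646507634191110732 + 3242835*sqrt(659)/1646507634191110732 ≈ -0.0017870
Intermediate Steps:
O(R) = 935 + R
A(w) = sqrt(2)*sqrt(w) (A(w) = sqrt(2*w) = sqrt(2)*sqrt(w))
Z = 912745/648567 - 2*sqrt(659)/3242835 (Z = (sqrt(2)*sqrt(1318) - 4563725)/(-4643551 + 1400716) = (2*sqrt(659) - 4563725)/(-3242835) = (-4563725 + 2*sqrt(659))*(-1/3242835) = 912745/648567 - 2*sqrt(659)/3242835 ≈ 1.4073)
1/(O(-1496) + Z) = 1/((935 - 1496) + (912745/648567 - 2*sqrt(659)/3242835)) = 1/(-561 + (912745/648567 - 2*sqrt(659)/3242835)) = 1/(-362933342/648567 - 2*sqrt(659)/3242835)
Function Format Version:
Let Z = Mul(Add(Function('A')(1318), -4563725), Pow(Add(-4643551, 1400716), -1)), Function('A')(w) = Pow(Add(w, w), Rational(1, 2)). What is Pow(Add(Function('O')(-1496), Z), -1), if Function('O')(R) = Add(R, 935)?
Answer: Add(Rational(-2942332360261425, 1646507634191110732), Mul(Rational(3242835, 1646507634191110732), Pow(659, Rational(1, 2)))) ≈ -0.0017870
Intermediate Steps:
Function('O')(R) = Add(935, R)
Function('A')(w) = Mul(Pow(2, Rational(1, 2)), Pow(w, Rational(1, 2))) (Function('A')(w) = Pow(Mul(2, w), Rational(1, 2)) = Mul(Pow(2, Rational(1, 2)), Pow(w, Rational(1, 2))))
Z = Add(Rational(912745, 648567), Mul(Rational(-2, 3242835), Pow(659, Rational(1, 2)))) (Z = Mul(Add(Mul(Pow(2, Rational(1, 2)), Pow(1318, Rational(1, 2))), -4563725), Pow(Add(-4643551, 1400716), -1)) = Mul(Add(Mul(2, Pow(659, Rational(1, 2))), -4563725), Pow(-3242835, -1)) = Mul(Add(-4563725, Mul(2, Pow(659, Rational(1, 2)))), Rational(-1, 3242835)) = Add(Rational(912745, 648567), Mul(Rational(-2, 3242835), Pow(659, Rational(1, 2)))) ≈ 1.4073)
Pow(Add(Function('O')(-1496), Z), -1) = Pow(Add(Add(935, -1496), Add(Rational(912745, 648567), Mul(Rational(-2, 3242835), Pow(659, Rational(1, 2))))), -1) = Pow(Add(-561, Add(Rational(912745, 648567), Mul(Rational(-2, 3242835), Pow(659, Rational(1, 2))))), -1) = Pow(Add(Rational(-362933342, 648567), Mul(Rational(-2, 3242835), Pow(659, Rational(1, 2)))), -1)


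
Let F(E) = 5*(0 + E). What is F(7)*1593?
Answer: 55755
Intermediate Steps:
F(E) = 5*E
F(7)*1593 = (5*7)*1593 = 35*1593 = 55755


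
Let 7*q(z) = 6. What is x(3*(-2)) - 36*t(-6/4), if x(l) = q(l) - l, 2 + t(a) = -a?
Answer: 174/7 ≈ 24.857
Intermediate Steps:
q(z) = 6/7 (q(z) = (⅐)*6 = 6/7)
t(a) = -2 - a
x(l) = 6/7 - l
x(3*(-2)) - 36*t(-6/4) = (6/7 - 3*(-2)) - 36*(-2 - (-6)/4) = (6/7 - 1*(-6)) - 36*(-2 - (-6)/4) = (6/7 + 6) - 36*(-2 - 1*(-3/2)) = 48/7 - 36*(-2 + 3/2) = 48/7 - 36*(-½) = 48/7 + 18 = 174/7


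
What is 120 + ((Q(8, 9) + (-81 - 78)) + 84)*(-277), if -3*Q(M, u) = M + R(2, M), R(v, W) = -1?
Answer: 64624/3 ≈ 21541.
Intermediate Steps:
Q(M, u) = ⅓ - M/3 (Q(M, u) = -(M - 1)/3 = -(-1 + M)/3 = ⅓ - M/3)
120 + ((Q(8, 9) + (-81 - 78)) + 84)*(-277) = 120 + (((⅓ - ⅓*8) + (-81 - 78)) + 84)*(-277) = 120 + (((⅓ - 8/3) - 159) + 84)*(-277) = 120 + ((-7/3 - 159) + 84)*(-277) = 120 + (-484/3 + 84)*(-277) = 120 - 232/3*(-277) = 120 + 64264/3 = 64624/3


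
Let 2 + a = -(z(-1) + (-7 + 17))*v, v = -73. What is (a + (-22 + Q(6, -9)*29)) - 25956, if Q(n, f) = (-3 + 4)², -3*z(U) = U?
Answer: -75590/3 ≈ -25197.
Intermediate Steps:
z(U) = -U/3
Q(n, f) = 1 (Q(n, f) = 1² = 1)
a = 2257/3 (a = -2 - (-⅓*(-1) + (-7 + 17))*(-73) = -2 - (⅓ + 10)*(-73) = -2 - 31*(-73)/3 = -2 - 1*(-2263/3) = -2 + 2263/3 = 2257/3 ≈ 752.33)
(a + (-22 + Q(6, -9)*29)) - 25956 = (2257/3 + (-22 + 1*29)) - 25956 = (2257/3 + (-22 + 29)) - 25956 = (2257/3 + 7) - 25956 = 2278/3 - 25956 = -75590/3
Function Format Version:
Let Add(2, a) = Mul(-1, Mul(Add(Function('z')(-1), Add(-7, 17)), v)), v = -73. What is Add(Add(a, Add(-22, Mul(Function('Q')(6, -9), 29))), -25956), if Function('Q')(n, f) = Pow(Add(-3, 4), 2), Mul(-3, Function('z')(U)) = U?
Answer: Rational(-75590, 3) ≈ -25197.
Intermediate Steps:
Function('z')(U) = Mul(Rational(-1, 3), U)
Function('Q')(n, f) = 1 (Function('Q')(n, f) = Pow(1, 2) = 1)
a = Rational(2257, 3) (a = Add(-2, Mul(-1, Mul(Add(Mul(Rational(-1, 3), -1), Add(-7, 17)), -73))) = Add(-2, Mul(-1, Mul(Add(Rational(1, 3), 10), -73))) = Add(-2, Mul(-1, Mul(Rational(31, 3), -73))) = Add(-2, Mul(-1, Rational(-2263, 3))) = Add(-2, Rational(2263, 3)) = Rational(2257, 3) ≈ 752.33)
Add(Add(a, Add(-22, Mul(Function('Q')(6, -9), 29))), -25956) = Add(Add(Rational(2257, 3), Add(-22, Mul(1, 29))), -25956) = Add(Add(Rational(2257, 3), Add(-22, 29)), -25956) = Add(Add(Rational(2257, 3), 7), -25956) = Add(Rational(2278, 3), -25956) = Rational(-75590, 3)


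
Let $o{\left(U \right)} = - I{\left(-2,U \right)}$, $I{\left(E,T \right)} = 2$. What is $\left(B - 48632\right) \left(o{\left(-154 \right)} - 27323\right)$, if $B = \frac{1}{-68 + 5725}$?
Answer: $\frac{7517414168475}{5657} \approx 1.3289 \cdot 10^{9}$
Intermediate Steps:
$o{\left(U \right)} = -2$ ($o{\left(U \right)} = \left(-1\right) 2 = -2$)
$B = \frac{1}{5657} \approx 0.00017677$
$\left(B - 48632\right) \left(o{\left(-154 \right)} - 27323\right) = \left(\frac{1}{5657} - 48632\right) \left(-2 - 27323\right) = \left(- \frac{275111223}{5657}\right) \left(-27325\right) = \frac{7517414168475}{5657}$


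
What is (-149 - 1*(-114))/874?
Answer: -35/874 ≈ -0.040046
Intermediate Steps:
(-149 - 1*(-114))/874 = (-149 + 114)*(1/874) = -35*1/874 = -35/874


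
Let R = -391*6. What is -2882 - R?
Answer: -536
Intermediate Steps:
R = -2346
-2882 - R = -2882 - 1*(-2346) = -2882 + 2346 = -536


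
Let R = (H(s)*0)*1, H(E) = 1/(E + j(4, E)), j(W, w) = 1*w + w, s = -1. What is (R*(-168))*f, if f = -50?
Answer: 0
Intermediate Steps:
j(W, w) = 2*w (j(W, w) = w + w = 2*w)
H(E) = 1/(3*E) (H(E) = 1/(E + 2*E) = 1/(3*E))
R = 0 (R = (((1/3)/(-1))*0)*1 = (((1/3)*(-1))*0)*1 = -1/3*0*1 = 0*1 = 0)
(R*(-168))*f = (0*(-168))*(-50) = 0*(-50) = 0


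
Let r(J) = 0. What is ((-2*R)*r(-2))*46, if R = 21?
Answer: 0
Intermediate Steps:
((-2*R)*r(-2))*46 = (-2*21*0)*46 = -42*0*46 = 0*46 = 0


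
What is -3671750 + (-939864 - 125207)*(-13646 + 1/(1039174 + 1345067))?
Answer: 34643706282673885/2384241 ≈ 1.4530e+10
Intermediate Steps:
-3671750 + (-939864 - 125207)*(-13646 + 1/(1039174 + 1345067)) = -3671750 - 1065071*(-13646 + 1/2384241) = -3671750 - 1065071*(-32535352685/2384241) = -3671750 + 34652460619565635/2384241 = 34643706282673885/2384241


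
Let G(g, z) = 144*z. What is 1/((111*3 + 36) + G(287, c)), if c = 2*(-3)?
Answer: -1/495 ≈ -0.0020202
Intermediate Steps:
c = -6
1/((111*3 + 36) + G(287, c)) = 1/((111*3 + 36) + 144*(-6)) = 1/((333 + 36) - 864) = 1/(369 - 864) = 1/(-495) = -1/495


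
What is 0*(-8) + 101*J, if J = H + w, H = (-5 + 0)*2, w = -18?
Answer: -2828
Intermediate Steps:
H = -10 (H = -5*2 = -10)
J = -28 (J = -10 - 18 = -28)
0*(-8) + 101*J = 0*(-8) + 101*(-28) = 0 - 2828 = -2828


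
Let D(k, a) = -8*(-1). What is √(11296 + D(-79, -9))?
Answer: 6*√314 ≈ 106.32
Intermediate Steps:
D(k, a) = 8
√(11296 + D(-79, -9)) = √(11296 + 8) = √11304 = 6*√314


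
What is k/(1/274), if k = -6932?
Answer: -1899368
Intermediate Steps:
k/(1/274) = -6932/(1/274) = -6932/1/274 = -6932*274 = -1899368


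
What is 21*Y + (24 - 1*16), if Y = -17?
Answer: -349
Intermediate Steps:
21*Y + (24 - 1*16) = 21*(-17) + (24 - 1*16) = -357 + (24 - 16) = -357 + 8 = -349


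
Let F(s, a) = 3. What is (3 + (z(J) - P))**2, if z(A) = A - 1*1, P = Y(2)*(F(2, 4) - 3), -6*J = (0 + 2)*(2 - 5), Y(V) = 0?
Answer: 9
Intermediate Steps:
J = 1 (J = -(0 + 2)*(2 - 5)/6 = -(-3)/3 = -1/6*(-6) = 1)
P = 0 (P = 0*(3 - 3) = 0*0 = 0)
z(A) = -1 + A (z(A) = A - 1 = -1 + A)
(3 + (z(J) - P))**2 = (3 + ((-1 + 1) - 1*0))**2 = (3 + (0 + 0))**2 = (3 + 0)**2 = 3**2 = 9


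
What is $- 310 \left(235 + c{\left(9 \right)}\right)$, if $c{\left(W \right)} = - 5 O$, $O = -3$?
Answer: $-77500$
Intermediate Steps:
$c{\left(W \right)} = 15$ ($c{\left(W \right)} = \left(-5\right) \left(-3\right) = 15$)
$- 310 \left(235 + c{\left(9 \right)}\right) = - 310 \left(235 + 15\right) = \left(-310\right) 250 = -77500$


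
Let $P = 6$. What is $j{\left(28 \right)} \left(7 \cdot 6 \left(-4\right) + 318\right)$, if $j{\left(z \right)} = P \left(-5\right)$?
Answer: $-4500$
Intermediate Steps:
$j{\left(z \right)} = -30$ ($j{\left(z \right)} = 6 \left(-5\right) = -30$)
$j{\left(28 \right)} \left(7 \cdot 6 \left(-4\right) + 318\right) = - 30 \left(7 \cdot 6 \left(-4\right) + 318\right) = - 30 \left(42 \left(-4\right) + 318\right) = - 30 \left(-168 + 318\right) = \left(-30\right) 150 = -4500$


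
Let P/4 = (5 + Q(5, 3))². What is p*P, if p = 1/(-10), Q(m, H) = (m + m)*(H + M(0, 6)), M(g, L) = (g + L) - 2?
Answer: -2250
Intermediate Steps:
M(g, L) = -2 + L + g (M(g, L) = (L + g) - 2 = -2 + L + g)
Q(m, H) = 2*m*(4 + H) (Q(m, H) = (m + m)*(H + (-2 + 6 + 0)) = (2*m)*(H + 4) = (2*m)*(4 + H) = 2*m*(4 + H))
P = 22500 (P = 4*(5 + 2*5*(4 + 3))² = 4*(5 + 2*5*7)² = 4*(5 + 70)² = 4*75² = 4*5625 = 22500)
p = -⅒ ≈ -0.10000
p*P = -⅒*22500 = -2250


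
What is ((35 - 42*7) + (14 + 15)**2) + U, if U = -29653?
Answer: -29071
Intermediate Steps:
((35 - 42*7) + (14 + 15)**2) + U = ((35 - 42*7) + (14 + 15)**2) - 29653 = ((35 - 294) + 29**2) - 29653 = (-259 + 841) - 29653 = 582 - 29653 = -29071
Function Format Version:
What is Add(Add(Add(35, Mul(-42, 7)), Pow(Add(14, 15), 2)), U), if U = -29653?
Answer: -29071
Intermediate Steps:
Add(Add(Add(35, Mul(-42, 7)), Pow(Add(14, 15), 2)), U) = Add(Add(Add(35, Mul(-42, 7)), Pow(Add(14, 15), 2)), -29653) = Add(Add(Add(35, -294), Pow(29, 2)), -29653) = Add(Add(-259, 841), -29653) = Add(582, -29653) = -29071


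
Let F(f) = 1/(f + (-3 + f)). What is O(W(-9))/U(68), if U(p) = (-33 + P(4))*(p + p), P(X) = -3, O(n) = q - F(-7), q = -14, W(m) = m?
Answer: 79/27744 ≈ 0.0028475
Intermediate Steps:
F(f) = 1/(-3 + 2*f)
O(n) = -237/17 (O(n) = -14 - 1/(-3 + 2*(-7)) = -14 - 1/(-3 - 14) = -14 - 1/(-17) = -14 - 1*(-1/17) = -14 + 1/17 = -237/17)
U(p) = -72*p (U(p) = (-33 - 3)*(p + p) = -72*p)
O(W(-9))/U(68) = -237/(17*((-72*68))) = -237/17/(-4896) = -237/17*(-1/4896) = 79/27744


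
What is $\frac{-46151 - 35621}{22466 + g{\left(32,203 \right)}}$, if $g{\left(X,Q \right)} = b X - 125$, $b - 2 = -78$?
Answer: $- \frac{81772}{19909} \approx -4.1073$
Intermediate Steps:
$b = -76$ ($b = 2 - 78 = -76$)
$g{\left(X,Q \right)} = -125 - 76 X$ ($g{\left(X,Q \right)} = - 76 X - 125 = -125 - 76 X$)
$\frac{-46151 - 35621}{22466 + g{\left(32,203 \right)}} = \frac{-46151 - 35621}{22466 - 2557} = - \frac{81772}{22466 - 2557} = - \frac{81772}{19909}$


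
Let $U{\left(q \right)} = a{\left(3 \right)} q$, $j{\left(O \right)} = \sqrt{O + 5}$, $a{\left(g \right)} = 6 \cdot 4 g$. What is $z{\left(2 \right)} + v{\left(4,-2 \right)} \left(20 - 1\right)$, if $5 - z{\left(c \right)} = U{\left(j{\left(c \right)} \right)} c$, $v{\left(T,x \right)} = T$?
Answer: $81 - 144 \sqrt{7} \approx -299.99$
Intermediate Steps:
$a{\left(g \right)} = 24 g$
$j{\left(O \right)} = \sqrt{5 + O}$
$U{\left(q \right)} = 72 q$ ($U{\left(q \right)} = 24 \cdot 3 q = 72 q$)
$z{\left(c \right)} = 5 - 72 c \sqrt{5 + c}$ ($z{\left(c \right)} = 5 - 72 \sqrt{5 + c} c = 5 - 72 c \sqrt{5 + c}$)
$z{\left(2 \right)} + v{\left(4,-2 \right)} \left(20 - 1\right) = \left(5 - 144 \sqrt{5 + 2}\right) + 4 \left(20 - 1\right) = \left(5 - 144 \sqrt{7}\right) + 4 \cdot 19 = \left(5 - 144 \sqrt{7}\right) + 76 = 81 - 144 \sqrt{7}$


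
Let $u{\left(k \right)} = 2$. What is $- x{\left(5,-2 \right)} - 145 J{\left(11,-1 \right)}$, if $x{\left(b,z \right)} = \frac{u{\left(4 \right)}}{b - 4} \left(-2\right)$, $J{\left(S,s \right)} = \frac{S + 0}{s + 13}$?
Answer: $- \frac{1547}{12} \approx -128.92$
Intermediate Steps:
$J{\left(S,s \right)} = \frac{S}{13 + s}$
$x{\left(b,z \right)} = - \frac{4}{-4 + b}$ ($x{\left(b,z \right)} = \frac{1}{b - 4} \cdot 2 \left(-2\right) = \frac{1}{-4 + b} 2 \left(-2\right) = \frac{2}{-4 + b} \left(-2\right) = - \frac{4}{-4 + b}$)
$- x{\left(5,-2 \right)} - 145 J{\left(11,-1 \right)} = - \frac{-4}{-4 + 5} - 145 \frac{11}{13 - 1} = - \frac{-4}{1} - 145 \cdot \frac{11}{12} = - \left(-4\right) 1 - 145 \cdot 11 \cdot \frac{1}{12} = \left(-1\right) \left(-4\right) - \frac{1595}{12} = 4 - \frac{1595}{12} = - \frac{1547}{12}$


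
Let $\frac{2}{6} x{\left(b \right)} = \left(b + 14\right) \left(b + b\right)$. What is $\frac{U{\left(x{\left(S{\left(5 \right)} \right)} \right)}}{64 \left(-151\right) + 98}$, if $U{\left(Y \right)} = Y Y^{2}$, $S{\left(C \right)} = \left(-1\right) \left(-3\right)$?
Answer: $- \frac{14326308}{4783} \approx -2995.3$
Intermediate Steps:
$S{\left(C \right)} = 3$
$x{\left(b \right)} = 6 b \left(14 + b\right)$ ($x{\left(b \right)} = 3 \left(b + 14\right) \left(b + b\right) = 3 \left(14 + b\right) 2 b = 3 \cdot 2 b \left(14 + b\right) = 6 b \left(14 + b\right)$)
$U{\left(Y \right)} = Y^{3}$
$\frac{U{\left(x{\left(S{\left(5 \right)} \right)} \right)}}{64 \left(-151\right) + 98} = \frac{\left(6 \cdot 3 \left(14 + 3\right)\right)^{3}}{64 \left(-151\right) + 98} = \frac{\left(6 \cdot 3 \cdot 17\right)^{3}}{-9664 + 98} = \frac{306^{3}}{-9566} = 28652616 \left(- \frac{1}{9566}\right) = - \frac{14326308}{4783}$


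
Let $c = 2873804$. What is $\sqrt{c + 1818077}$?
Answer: $\sqrt{4691881} \approx 2166.1$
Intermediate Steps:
$\sqrt{c + 1818077} = \sqrt{2873804 + 1818077} = \sqrt{4691881}$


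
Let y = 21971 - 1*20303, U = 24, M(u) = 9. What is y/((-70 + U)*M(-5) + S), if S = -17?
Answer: -1668/431 ≈ -3.8701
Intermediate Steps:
y = 1668 (y = 21971 - 20303 = 1668)
y/((-70 + U)*M(-5) + S) = 1668/((-70 + 24)*9 - 17) = 1668/(-46*9 - 17) = 1668/(-414 - 17) = 1668/(-431) = 1668*(-1/431) = -1668/431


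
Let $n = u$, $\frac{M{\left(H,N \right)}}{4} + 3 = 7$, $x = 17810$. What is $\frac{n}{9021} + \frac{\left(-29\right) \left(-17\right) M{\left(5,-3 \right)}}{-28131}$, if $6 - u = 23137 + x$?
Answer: $- \frac{407622973}{84589917} \approx -4.8188$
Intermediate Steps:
$M{\left(H,N \right)} = 16$ ($M{\left(H,N \right)} = -12 + 4 \cdot 7 = -12 + 28 = 16$)
$u = -40941$ ($u = 6 - \left(23137 + 17810\right) = 6 - 40947 = -40941$)
$n = -40941$
$\frac{n}{9021} + \frac{\left(-29\right) \left(-17\right) M{\left(5,-3 \right)}}{-28131} = - \frac{40941}{9021} + \frac{\left(-29\right) \left(-17\right) 16}{-28131} = \left(-40941\right) \frac{1}{9021} + 493 \cdot 16 \left(- \frac{1}{28131}\right) = - \frac{13647}{3007} + 7888 \left(- \frac{1}{28131}\right) = - \frac{13647}{3007} - \frac{7888}{28131} = - \frac{407622973}{84589917}$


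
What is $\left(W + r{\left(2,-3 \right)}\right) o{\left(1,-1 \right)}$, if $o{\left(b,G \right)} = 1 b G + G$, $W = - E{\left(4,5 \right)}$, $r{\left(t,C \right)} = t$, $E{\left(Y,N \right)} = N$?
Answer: $6$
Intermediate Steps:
$W = -5$ ($W = \left(-1\right) 5 = -5$)
$o{\left(b,G \right)} = G + G b$ ($o{\left(b,G \right)} = b G + G = G b + G = G + G b$)
$\left(W + r{\left(2,-3 \right)}\right) o{\left(1,-1 \right)} = \left(-5 + 2\right) \left(- (1 + 1)\right) = - 3 \left(\left(-1\right) 2\right) = \left(-3\right) \left(-2\right) = 6$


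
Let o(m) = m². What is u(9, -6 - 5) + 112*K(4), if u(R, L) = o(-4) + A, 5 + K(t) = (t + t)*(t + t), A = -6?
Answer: 6618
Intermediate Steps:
K(t) = -5 + 4*t² (K(t) = -5 + (t + t)*(t + t) = -5 + (2*t)*(2*t) = -5 + 4*t²)
u(R, L) = 10 (u(R, L) = (-4)² - 6 = 16 - 6 = 10)
u(9, -6 - 5) + 112*K(4) = 10 + 112*(-5 + 4*4²) = 10 + 112*(-5 + 4*16) = 10 + 112*(-5 + 64) = 10 + 112*59 = 10 + 6608 = 6618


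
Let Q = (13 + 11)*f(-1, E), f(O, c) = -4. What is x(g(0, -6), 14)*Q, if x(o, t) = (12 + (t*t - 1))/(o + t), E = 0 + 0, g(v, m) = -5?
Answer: -2208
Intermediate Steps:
E = 0
x(o, t) = (11 + t²)/(o + t) (x(o, t) = (12 + (t² - 1))/(o + t) = (12 + (-1 + t²))/(o + t) = (11 + t²)/(o + t))
Q = -96 (Q = (13 + 11)*(-4) = 24*(-4) = -96)
x(g(0, -6), 14)*Q = ((11 + 14²)/(-5 + 14))*(-96) = ((11 + 196)/9)*(-96) = ((⅑)*207)*(-96) = 23*(-96) = -2208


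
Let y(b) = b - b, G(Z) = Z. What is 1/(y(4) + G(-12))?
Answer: -1/12 ≈ -0.083333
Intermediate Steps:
y(b) = 0
1/(y(4) + G(-12)) = 1/(0 - 12) = 1/(-12) = -1/12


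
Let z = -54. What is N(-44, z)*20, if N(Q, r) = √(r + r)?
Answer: 120*I*√3 ≈ 207.85*I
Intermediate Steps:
N(Q, r) = √2*√r (N(Q, r) = √(2*r) = √2*√r)
N(-44, z)*20 = (√2*√(-54))*20 = (√2*(3*I*√6))*20 = (6*I*√3)*20 = 120*I*√3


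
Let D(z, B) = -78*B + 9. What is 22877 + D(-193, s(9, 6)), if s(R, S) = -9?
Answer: 23588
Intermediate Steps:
D(z, B) = 9 - 78*B
22877 + D(-193, s(9, 6)) = 22877 + (9 - 78*(-9)) = 22877 + (9 + 702) = 22877 + 711 = 23588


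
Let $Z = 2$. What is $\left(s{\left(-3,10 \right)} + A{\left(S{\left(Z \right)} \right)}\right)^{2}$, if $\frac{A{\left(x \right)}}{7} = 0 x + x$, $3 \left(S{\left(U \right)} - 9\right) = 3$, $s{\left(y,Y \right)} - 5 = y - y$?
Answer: $5625$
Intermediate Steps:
$s{\left(y,Y \right)} = 5$ ($s{\left(y,Y \right)} = 5 + \left(y - y\right) = 5 + 0 = 5$)
$S{\left(U \right)} = 10$ ($S{\left(U \right)} = 9 + \frac{1}{3} \cdot 3 = 9 + 1 = 10$)
$A{\left(x \right)} = 7 x$ ($A{\left(x \right)} = 7 \left(0 x + x\right) = 7 \left(0 + x\right) = 7 x$)
$\left(s{\left(-3,10 \right)} + A{\left(S{\left(Z \right)} \right)}\right)^{2} = \left(5 + 7 \cdot 10\right)^{2} = \left(5 + 70\right)^{2} = 75^{2} = 5625$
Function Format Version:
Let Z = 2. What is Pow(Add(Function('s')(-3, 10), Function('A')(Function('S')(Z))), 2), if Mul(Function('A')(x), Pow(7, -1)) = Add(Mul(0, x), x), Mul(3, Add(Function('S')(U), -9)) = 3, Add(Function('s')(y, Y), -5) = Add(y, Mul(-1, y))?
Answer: 5625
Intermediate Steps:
Function('s')(y, Y) = 5 (Function('s')(y, Y) = Add(5, Add(y, Mul(-1, y))) = Add(5, 0) = 5)
Function('S')(U) = 10 (Function('S')(U) = Add(9, Mul(Rational(1, 3), 3)) = Add(9, 1) = 10)
Function('A')(x) = Mul(7, x) (Function('A')(x) = Mul(7, Add(Mul(0, x), x)) = Mul(7, Add(0, x)) = Mul(7, x))
Pow(Add(Function('s')(-3, 10), Function('A')(Function('S')(Z))), 2) = Pow(Add(5, Mul(7, 10)), 2) = Pow(Add(5, 70), 2) = Pow(75, 2) = 5625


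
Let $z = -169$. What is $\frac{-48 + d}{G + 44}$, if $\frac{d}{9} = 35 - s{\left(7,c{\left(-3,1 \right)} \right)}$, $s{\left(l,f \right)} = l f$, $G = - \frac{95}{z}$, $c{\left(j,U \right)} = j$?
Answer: $\frac{77064}{7531} \approx 10.233$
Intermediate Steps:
$G = \frac{95}{169}$ ($G = - \frac{95}{-169} = \left(-95\right) \left(- \frac{1}{169}\right) = \frac{95}{169} \approx 0.56213$)
$s{\left(l,f \right)} = f l$
$d = 504$ ($d = 9 \left(35 - \left(-3\right) 7\right) = 9 \left(35 - -21\right) = 9 \left(35 + 21\right) = 9 \cdot 56 = 504$)
$\frac{-48 + d}{G + 44} = \frac{-48 + 504}{\frac{95}{169} + 44} = \frac{456}{\frac{7531}{169}} = 456 \cdot \frac{169}{7531} = \frac{77064}{7531}$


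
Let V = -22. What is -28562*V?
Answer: 628364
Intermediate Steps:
-28562*V = -28562*(-22) = 628364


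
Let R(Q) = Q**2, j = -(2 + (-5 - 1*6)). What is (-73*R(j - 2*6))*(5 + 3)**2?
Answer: -42048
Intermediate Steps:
j = 9 (j = -(2 + (-5 - 6)) = -(2 - 11) = -1*(-9) = 9)
(-73*R(j - 2*6))*(5 + 3)**2 = (-73*(9 - 2*6)**2)*(5 + 3)**2 = -73*(9 - 12)**2*8**2 = -73*(-3)**2*64 = -73*9*64 = -657*64 = -42048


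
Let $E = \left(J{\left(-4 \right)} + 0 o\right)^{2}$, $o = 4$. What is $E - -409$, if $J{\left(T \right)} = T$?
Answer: $425$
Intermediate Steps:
$E = 16$ ($E = \left(-4 + 0 \cdot 4\right)^{2} = \left(-4 + 0\right)^{2} = \left(-4\right)^{2} = 16$)
$E - -409 = 16 - -409 = 16 + 409 = 425$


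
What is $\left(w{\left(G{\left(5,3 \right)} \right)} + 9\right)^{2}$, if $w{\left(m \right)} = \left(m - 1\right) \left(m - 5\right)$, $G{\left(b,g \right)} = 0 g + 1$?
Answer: $81$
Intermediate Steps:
$G{\left(b,g \right)} = 1$ ($G{\left(b,g \right)} = 0 + 1 = 1$)
$w{\left(m \right)} = \left(-1 + m\right) \left(-5 + m\right)$
$\left(w{\left(G{\left(5,3 \right)} \right)} + 9\right)^{2} = \left(\left(5 + 1^{2} - 6\right) + 9\right)^{2} = \left(\left(5 + 1 - 6\right) + 9\right)^{2} = \left(0 + 9\right)^{2} = 9^{2} = 81$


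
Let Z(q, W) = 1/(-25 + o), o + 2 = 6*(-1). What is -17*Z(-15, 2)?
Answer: 17/33 ≈ 0.51515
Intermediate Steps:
o = -8 (o = -2 + 6*(-1) = -2 - 6 = -8)
Z(q, W) = -1/33 (Z(q, W) = 1/(-25 - 8) = 1/(-33) = -1/33)
-17*Z(-15, 2) = -17*(-1/33) = 17/33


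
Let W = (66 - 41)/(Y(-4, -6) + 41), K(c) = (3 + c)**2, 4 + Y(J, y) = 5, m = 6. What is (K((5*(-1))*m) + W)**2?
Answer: 938993449/1764 ≈ 5.3231e+5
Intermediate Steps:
Y(J, y) = 1 (Y(J, y) = -4 + 5 = 1)
W = 25/42 (W = (66 - 41)/(1 + 41) = 25/42 ≈ 0.59524)
(K((5*(-1))*m) + W)**2 = ((3 + (5*(-1))*6)**2 + 25/42)**2 = ((3 - 5*6)**2 + 25/42)**2 = ((3 - 30)**2 + 25/42)**2 = ((-27)**2 + 25/42)**2 = (729 + 25/42)**2 = (30643/42)**2 = 938993449/1764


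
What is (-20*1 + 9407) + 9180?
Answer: 18567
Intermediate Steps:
(-20*1 + 9407) + 9180 = (-20 + 9407) + 9180 = 9387 + 9180 = 18567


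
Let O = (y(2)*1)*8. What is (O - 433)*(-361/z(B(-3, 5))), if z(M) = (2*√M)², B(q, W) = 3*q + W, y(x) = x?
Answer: -150537/16 ≈ -9408.6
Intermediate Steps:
B(q, W) = W + 3*q
z(M) = 4*M
O = 16 (O = (2*1)*8 = 2*8 = 16)
(O - 433)*(-361/z(B(-3, 5))) = (16 - 433)*(-361*1/(4*(5 + 3*(-3)))) = -(-150537)/(4*(5 - 9)) = -(-150537)/(4*(-4)) = -(-150537)/(-16) = -(-150537)*(-1)/16 = -417*361/16 = -150537/16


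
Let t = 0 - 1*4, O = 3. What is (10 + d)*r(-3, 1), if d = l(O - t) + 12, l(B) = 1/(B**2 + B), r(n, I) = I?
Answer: 1233/56 ≈ 22.018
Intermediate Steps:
t = -4 (t = 0 - 4 = -4)
l(B) = 1/(B + B**2)
d = 673/56 (d = 1/((3 - 1*(-4))*(1 + (3 - 1*(-4)))) + 12 = 1/((3 + 4)*(1 + (3 + 4))) + 12 = 1/(7*(1 + 7)) + 12 = (1/7)/8 + 12 = (1/7)*(1/8) + 12 = 1/56 + 12 = 673/56 ≈ 12.018)
(10 + d)*r(-3, 1) = (10 + 673/56)*1 = (1233/56)*1 = 1233/56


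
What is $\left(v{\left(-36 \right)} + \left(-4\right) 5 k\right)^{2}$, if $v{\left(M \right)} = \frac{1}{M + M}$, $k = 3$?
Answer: $\frac{18671041}{5184} \approx 3601.7$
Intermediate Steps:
$v{\left(M \right)} = \frac{1}{2 M}$
$\left(v{\left(-36 \right)} + \left(-4\right) 5 k\right)^{2} = \left(\frac{1}{2 \left(-36\right)} + \left(-4\right) 5 \cdot 3\right)^{2} = \left(\frac{1}{2} \left(- \frac{1}{36}\right) - 60\right)^{2} = \left(- \frac{1}{72} - 60\right)^{2} = \left(- \frac{4321}{72}\right)^{2} = \frac{18671041}{5184}$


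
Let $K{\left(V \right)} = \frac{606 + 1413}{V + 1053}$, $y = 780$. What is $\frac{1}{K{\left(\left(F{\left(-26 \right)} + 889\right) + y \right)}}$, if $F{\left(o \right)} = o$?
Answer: $\frac{2696}{2019} \approx 1.3353$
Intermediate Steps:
$K{\left(V \right)} = \frac{2019}{1053 + V}$
$\frac{1}{K{\left(\left(F{\left(-26 \right)} + 889\right) + y \right)}} = \frac{1}{2019 \frac{1}{1053 + \left(\left(-26 + 889\right) + 780\right)}} = \frac{1}{2019 \frac{1}{1053 + \left(863 + 780\right)}} = \frac{1}{2019 \frac{1}{1053 + 1643}} = \frac{1}{2019 \cdot \frac{1}{2696}} = \frac{1}{\frac{2019}{2696}} = \frac{2696}{2019}$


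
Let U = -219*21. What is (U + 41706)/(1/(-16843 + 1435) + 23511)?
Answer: 571744656/362257487 ≈ 1.5783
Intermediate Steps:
U = -4599
(U + 41706)/(1/(-16843 + 1435) + 23511) = (-4599 + 41706)/(1/(-16843 + 1435) + 23511) = 37107/(1/(-15408) + 23511) = 37107/(-1/15408 + 23511) = 37107/(362257487/15408) = 37107*(15408/362257487) = 571744656/362257487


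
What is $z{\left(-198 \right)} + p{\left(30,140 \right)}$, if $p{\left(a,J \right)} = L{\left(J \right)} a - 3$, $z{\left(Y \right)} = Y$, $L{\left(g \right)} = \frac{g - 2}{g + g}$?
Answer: $- \frac{2607}{14} \approx -186.21$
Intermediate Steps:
$L{\left(g \right)} = \frac{-2 + g}{2 g}$
$p{\left(a,J \right)} = -3 + \frac{a \left(-2 + J\right)}{2 J}$ ($p{\left(a,J \right)} = \frac{-2 + J}{2 J} a - 3 = \frac{a \left(-2 + J\right)}{2 J} - 3 = -3 + \frac{a \left(-2 + J\right)}{2 J}$)
$z{\left(-198 \right)} + p{\left(30,140 \right)} = -198 - \left(-12 + \frac{3}{14}\right) = -198 - - \frac{165}{14} = -198 + \frac{165}{14} = - \frac{2607}{14}$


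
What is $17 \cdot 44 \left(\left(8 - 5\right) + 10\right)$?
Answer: $9724$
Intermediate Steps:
$17 \cdot 44 \left(\left(8 - 5\right) + 10\right) = 748 \left(3 + 10\right) = 748 \cdot 13 = 9724$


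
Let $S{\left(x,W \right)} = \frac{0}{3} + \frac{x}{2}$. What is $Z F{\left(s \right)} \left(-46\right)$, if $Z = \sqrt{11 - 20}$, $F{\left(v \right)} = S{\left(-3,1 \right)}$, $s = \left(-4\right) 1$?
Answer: $207 i \approx 207.0 i$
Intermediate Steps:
$s = -4$
$S{\left(x,W \right)} = \frac{x}{2}$ ($S{\left(x,W \right)} = 0 \cdot \frac{1}{3} + x \frac{1}{2} = 0 + \frac{x}{2} = \frac{x}{2}$)
$F{\left(v \right)} = - \frac{3}{2}$ ($F{\left(v \right)} = \frac{1}{2} \left(-3\right) = - \frac{3}{2}$)
$Z = 3 i$ ($Z = \sqrt{-9} = 3 i \approx 3.0 i$)
$Z F{\left(s \right)} \left(-46\right) = 3 i \left(- \frac{3}{2}\right) \left(-46\right) = - \frac{9 i}{2} \left(-46\right) = 207 i$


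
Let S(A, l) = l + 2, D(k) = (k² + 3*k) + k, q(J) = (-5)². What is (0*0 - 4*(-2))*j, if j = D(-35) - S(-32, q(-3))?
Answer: 8464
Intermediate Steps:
q(J) = 25
D(k) = k² + 4*k
S(A, l) = 2 + l
j = 1058 (j = -35*(4 - 35) - (2 + 25) = -35*(-31) - 1*27 = 1085 - 27 = 1058)
(0*0 - 4*(-2))*j = (0*0 - 4*(-2))*1058 = (0 + 8)*1058 = 8*1058 = 8464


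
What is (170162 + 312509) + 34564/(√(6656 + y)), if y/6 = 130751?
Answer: 482671 + 17282*√791162/395581 ≈ 4.8271e+5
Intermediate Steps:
y = 784506 (y = 6*130751 = 784506)
(170162 + 312509) + 34564/(√(6656 + y)) = (170162 + 312509) + 34564/(√(6656 + 784506)) = 482671 + 34564/(√791162) = 482671 + 34564*(√791162/791162) = 482671 + 17282*√791162/395581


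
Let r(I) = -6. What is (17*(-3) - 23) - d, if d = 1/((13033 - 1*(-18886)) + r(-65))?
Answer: -2361563/31913 ≈ -74.000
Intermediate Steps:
d = 1/31913 (d = 1/((13033 - 1*(-18886)) - 6) = 1/((13033 + 18886) - 6) = 1/(31919 - 6) = 1/31913 ≈ 3.1335e-5)
(17*(-3) - 23) - d = (17*(-3) - 23) - 1*1/31913 = (-51 - 23) - 1/31913 = -74 - 1/31913 = -2361563/31913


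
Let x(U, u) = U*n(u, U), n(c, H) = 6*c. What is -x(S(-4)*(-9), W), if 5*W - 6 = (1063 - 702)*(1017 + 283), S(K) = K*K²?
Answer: -1621921536/5 ≈ -3.2438e+8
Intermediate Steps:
S(K) = K³
W = 469306/5 (W = 6/5 + ((1063 - 702)*(1017 + 283))/5 = 6/5 + (361*1300)/5 = 6/5 + (⅕)*469300 = 6/5 + 93860 = 469306/5 ≈ 93861.)
x(U, u) = 6*U*u (x(U, u) = U*(6*u) = 6*U*u)
-x(S(-4)*(-9), W) = -6*(-4)³*(-9)*469306/5 = -6*(-64*(-9))*469306/5 = -6*576*469306/5 = -1*1621921536/5 = -1621921536/5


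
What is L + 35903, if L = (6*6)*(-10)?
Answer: 35543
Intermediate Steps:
L = -360 (L = 36*(-10) = -360)
L + 35903 = -360 + 35903 = 35543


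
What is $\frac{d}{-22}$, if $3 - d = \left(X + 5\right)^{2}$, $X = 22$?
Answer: $33$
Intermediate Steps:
$d = -726$ ($d = 3 - \left(22 + 5\right)^{2} = 3 - 27^{2} = 3 - 729 = -726$)
$\frac{d}{-22} = \frac{1}{-22} \left(-726\right) = \left(- \frac{1}{22}\right) \left(-726\right) = 33$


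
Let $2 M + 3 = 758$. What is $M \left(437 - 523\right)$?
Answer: $-32465$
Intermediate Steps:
$M = \frac{755}{2}$ ($M = - \frac{3}{2} + \frac{1}{2} \cdot 758 = - \frac{3}{2} + 379 = \frac{755}{2} \approx 377.5$)
$M \left(437 - 523\right) = \frac{755 \left(437 - 523\right)}{2} = \frac{755}{2} \left(-86\right) = -32465$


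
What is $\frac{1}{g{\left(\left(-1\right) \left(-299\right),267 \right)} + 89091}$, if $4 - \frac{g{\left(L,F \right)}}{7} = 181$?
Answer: $\frac{1}{87852} \approx 1.1383 \cdot 10^{-5}$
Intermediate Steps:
$g{\left(L,F \right)} = -1239$ ($g{\left(L,F \right)} = 28 - 1267 = -1239$)
$\frac{1}{g{\left(\left(-1\right) \left(-299\right),267 \right)} + 89091} = \frac{1}{-1239 + 89091} = \frac{1}{87852}$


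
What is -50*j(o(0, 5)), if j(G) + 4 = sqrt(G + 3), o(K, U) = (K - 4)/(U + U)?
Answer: 200 - 10*sqrt(65) ≈ 119.38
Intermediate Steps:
o(K, U) = (-4 + K)/(2*U) (o(K, U) = (-4 + K)/((2*U)) = (-4 + K)*(1/(2*U)) = (-4 + K)/(2*U))
j(G) = -4 + sqrt(3 + G) (j(G) = -4 + sqrt(G + 3) = -4 + sqrt(3 + G))
-50*j(o(0, 5)) = -50*(-4 + sqrt(3 + (1/2)*(-4 + 0)/5)) = -50*(-4 + sqrt(3 + (1/2)*(1/5)*(-4))) = -50*(-4 + sqrt(3 - 2/5)) = -50*(-4 + sqrt(13/5)) = -50*(-4 + sqrt(65)/5) = 200 - 10*sqrt(65)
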